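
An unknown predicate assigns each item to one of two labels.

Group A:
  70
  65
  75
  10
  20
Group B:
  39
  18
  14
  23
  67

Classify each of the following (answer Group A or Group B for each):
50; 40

Every 'Group A' example satisfies: multiple of 5. None of the 'Group B' examples do.
50 — 50 = 5·10, hence Group A.
40 — 40 = 5·8, hence Group A.

Group A, Group A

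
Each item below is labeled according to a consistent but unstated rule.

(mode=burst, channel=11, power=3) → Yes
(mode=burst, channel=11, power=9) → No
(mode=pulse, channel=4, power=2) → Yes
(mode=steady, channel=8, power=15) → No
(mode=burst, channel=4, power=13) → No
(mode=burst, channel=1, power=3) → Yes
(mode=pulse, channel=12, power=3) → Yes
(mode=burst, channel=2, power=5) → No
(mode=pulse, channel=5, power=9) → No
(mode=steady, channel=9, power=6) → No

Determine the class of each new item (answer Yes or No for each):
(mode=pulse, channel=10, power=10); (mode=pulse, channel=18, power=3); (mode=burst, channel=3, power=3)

The rule appears to be: power ≤ 3.
(mode=pulse, channel=10, power=10): power = 10 — lacks this property, so No.
(mode=pulse, channel=18, power=3): power = 3 — qualifies, so Yes.
(mode=burst, channel=3, power=3): power = 3 — qualifies, so Yes.

No, Yes, Yes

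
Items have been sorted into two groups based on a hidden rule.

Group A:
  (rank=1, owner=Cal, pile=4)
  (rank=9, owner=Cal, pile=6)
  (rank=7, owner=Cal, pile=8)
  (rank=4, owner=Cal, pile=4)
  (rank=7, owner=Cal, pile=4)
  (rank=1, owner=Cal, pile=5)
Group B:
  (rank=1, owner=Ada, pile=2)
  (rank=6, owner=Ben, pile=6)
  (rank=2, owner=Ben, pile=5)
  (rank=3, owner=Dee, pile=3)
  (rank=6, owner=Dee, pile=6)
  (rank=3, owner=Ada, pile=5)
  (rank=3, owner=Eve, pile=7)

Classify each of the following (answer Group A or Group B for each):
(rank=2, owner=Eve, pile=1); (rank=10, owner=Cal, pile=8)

The distinguishing property — owner is Cal — holds for all the 'Group A' cases and none of the 'Group B' cases.

Group B, Group A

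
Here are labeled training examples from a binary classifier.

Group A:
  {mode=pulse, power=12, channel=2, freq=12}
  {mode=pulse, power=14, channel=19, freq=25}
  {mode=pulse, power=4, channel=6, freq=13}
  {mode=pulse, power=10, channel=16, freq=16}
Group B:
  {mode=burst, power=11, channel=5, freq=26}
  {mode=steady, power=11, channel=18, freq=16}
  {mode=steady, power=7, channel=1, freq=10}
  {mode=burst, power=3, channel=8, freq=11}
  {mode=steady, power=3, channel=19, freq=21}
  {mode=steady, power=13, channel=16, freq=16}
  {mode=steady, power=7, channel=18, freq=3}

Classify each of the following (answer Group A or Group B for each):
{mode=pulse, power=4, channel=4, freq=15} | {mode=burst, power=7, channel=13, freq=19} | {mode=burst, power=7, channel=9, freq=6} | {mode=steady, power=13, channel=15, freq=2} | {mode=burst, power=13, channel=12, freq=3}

The classifier is using: mode is pulse.

Group A, Group B, Group B, Group B, Group B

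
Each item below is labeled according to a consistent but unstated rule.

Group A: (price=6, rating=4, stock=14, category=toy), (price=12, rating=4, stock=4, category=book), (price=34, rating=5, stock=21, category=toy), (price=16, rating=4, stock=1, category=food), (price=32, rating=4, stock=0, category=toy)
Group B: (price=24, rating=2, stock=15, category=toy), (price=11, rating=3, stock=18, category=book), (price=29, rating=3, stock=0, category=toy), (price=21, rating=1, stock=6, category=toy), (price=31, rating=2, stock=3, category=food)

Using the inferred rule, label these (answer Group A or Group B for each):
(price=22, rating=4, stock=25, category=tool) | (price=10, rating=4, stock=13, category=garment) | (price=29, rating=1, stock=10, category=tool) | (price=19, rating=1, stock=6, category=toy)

The common property of the 'Group A' items is: rating ≥ 4. No 'Group B' item has it.
(price=22, rating=4, stock=25, category=tool): rating = 4, checks out → Group A. (price=10, rating=4, stock=13, category=garment): rating = 4, checks out → Group A. (price=29, rating=1, stock=10, category=tool): rating = 1, lacks this property → Group B. (price=19, rating=1, stock=6, category=toy): rating = 1, lacks this property → Group B.

Group A, Group A, Group B, Group B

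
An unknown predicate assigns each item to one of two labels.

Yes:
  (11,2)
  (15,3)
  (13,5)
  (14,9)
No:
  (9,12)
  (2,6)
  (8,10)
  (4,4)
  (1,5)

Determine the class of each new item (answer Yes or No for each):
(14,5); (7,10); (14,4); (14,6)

A rule that fits every label: first > second — true of each 'Yes' example, false of each 'No' one.
(14,5) → 14 > 5 → Yes.
(7,10) → 7 < 10 → No.
(14,4) → 14 > 4 → Yes.
(14,6) → 14 > 6 → Yes.

Yes, No, Yes, Yes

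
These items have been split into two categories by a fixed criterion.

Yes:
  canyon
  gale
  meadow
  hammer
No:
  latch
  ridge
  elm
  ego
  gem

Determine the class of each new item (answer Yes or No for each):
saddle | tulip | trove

Yes, No, No

Rule: even length. This holds for each 'Yes' example and fails for each 'No' one.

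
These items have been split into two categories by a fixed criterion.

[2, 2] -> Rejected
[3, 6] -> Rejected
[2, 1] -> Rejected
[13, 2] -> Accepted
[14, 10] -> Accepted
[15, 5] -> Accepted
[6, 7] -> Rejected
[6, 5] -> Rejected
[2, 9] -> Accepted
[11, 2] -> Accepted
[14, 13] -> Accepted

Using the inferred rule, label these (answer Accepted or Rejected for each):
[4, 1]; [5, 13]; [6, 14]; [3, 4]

Rejected, Accepted, Accepted, Rejected

The pattern is that an item is 'Accepted' exactly when: max ≥ 9.
[4, 1]: max 4, doesn't match → Rejected.
[5, 13]: max 13, checks out → Accepted.
[6, 14]: max 14, checks out → Accepted.
[3, 4]: max 4, doesn't match → Rejected.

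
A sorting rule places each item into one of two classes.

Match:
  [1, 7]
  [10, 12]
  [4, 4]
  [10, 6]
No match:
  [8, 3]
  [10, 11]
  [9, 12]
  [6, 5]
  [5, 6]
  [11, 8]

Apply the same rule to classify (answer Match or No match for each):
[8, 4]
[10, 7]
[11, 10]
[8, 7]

Match, No match, No match, No match

The rule appears to be: sum is even.
Match: [8, 4], since 8+4 = 12. No match: [10, 7], since 10+7 = 17. No match: [11, 10], since 11+10 = 21. No match: [8, 7], since 8+7 = 15.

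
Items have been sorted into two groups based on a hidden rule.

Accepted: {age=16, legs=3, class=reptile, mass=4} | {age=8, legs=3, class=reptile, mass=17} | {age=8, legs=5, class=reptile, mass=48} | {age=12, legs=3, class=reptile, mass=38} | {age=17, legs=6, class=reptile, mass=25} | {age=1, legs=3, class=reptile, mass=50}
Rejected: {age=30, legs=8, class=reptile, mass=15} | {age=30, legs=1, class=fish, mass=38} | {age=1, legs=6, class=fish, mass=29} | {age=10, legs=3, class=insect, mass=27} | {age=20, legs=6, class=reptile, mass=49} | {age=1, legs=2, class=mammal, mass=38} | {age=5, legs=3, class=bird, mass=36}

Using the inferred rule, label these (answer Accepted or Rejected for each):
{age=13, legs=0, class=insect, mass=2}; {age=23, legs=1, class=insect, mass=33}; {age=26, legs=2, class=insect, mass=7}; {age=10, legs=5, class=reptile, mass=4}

All 'Accepted' examples share one property — class is reptile AND age ≤ 17 — and every 'Rejected' example lacks it.
{age=13, legs=0, class=insect, mass=2}: Rejected (class is insect, age = 13). {age=23, legs=1, class=insect, mass=33}: Rejected (class is insect, age = 23). {age=26, legs=2, class=insect, mass=7}: Rejected (class is insect, age = 26). {age=10, legs=5, class=reptile, mass=4}: Accepted (class is reptile, age = 10).

Rejected, Rejected, Rejected, Accepted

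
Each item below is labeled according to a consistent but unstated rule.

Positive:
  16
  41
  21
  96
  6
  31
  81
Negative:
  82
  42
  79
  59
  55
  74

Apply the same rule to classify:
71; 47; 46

The classifier is using: ≡ 1 (mod 5).
Positive: 71, since 71 mod 5 = 1.
Negative: 47, since 47 mod 5 = 2.
Positive: 46, since 46 mod 5 = 1.

Positive, Negative, Positive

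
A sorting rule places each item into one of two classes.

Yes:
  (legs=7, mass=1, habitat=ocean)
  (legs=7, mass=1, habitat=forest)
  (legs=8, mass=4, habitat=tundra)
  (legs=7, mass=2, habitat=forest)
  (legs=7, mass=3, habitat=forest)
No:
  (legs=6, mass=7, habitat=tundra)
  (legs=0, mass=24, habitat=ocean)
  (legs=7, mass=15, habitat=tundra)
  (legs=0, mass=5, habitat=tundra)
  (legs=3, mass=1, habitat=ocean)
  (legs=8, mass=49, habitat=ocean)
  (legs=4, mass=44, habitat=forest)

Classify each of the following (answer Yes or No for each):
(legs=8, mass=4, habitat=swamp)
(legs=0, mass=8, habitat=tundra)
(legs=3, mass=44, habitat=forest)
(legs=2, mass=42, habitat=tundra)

Yes, No, No, No

The pattern is that an item is 'Yes' exactly when: mass ≤ 4 AND legs ≥ 4.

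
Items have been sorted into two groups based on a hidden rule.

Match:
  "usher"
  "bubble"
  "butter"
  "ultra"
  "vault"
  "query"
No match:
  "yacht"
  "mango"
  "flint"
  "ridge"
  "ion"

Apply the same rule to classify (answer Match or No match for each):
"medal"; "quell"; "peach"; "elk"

The simplest hypothesis consistent with all the labels is: contains 'u'.
"medal": no 'u', doesn't qualify → No match. "quell": has 'u', has this property → Match. "peach": no 'u', doesn't qualify → No match. "elk": no 'u', doesn't qualify → No match.

No match, Match, No match, No match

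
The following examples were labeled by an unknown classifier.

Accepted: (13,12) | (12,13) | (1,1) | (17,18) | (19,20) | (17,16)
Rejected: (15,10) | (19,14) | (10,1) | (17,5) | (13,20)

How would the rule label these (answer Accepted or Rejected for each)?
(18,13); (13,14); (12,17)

The simplest hypothesis consistent with all the labels is: |first − second| ≤ 1.
(18,13): |18−13| = 5, does not pass → Rejected. (13,14): |13−14| = 1, has this property → Accepted. (12,17): |12−17| = 5, does not pass → Rejected.

Rejected, Accepted, Rejected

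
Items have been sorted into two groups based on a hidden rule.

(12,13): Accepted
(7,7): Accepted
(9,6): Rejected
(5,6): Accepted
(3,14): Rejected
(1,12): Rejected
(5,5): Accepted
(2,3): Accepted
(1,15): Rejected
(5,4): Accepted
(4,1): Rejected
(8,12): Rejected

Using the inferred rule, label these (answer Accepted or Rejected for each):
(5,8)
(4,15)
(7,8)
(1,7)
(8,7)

Rejected, Rejected, Accepted, Rejected, Accepted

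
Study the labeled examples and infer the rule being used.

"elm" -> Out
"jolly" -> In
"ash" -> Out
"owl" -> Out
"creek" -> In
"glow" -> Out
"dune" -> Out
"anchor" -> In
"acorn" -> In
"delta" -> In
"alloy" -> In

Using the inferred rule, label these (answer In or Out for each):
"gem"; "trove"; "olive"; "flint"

Out, In, In, In

'In' ⟺ length ≥ 5.
"gem": length 3 — lacks this property, so Out. "trove": length 5 — fits, so In. "olive": length 5 — fits, so In. "flint": length 5 — fits, so In.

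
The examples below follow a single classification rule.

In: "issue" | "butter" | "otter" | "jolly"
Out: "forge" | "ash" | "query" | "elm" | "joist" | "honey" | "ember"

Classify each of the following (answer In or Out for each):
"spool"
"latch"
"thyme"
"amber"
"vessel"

A rule that fits every label: has a double letter — true of each 'In' example, false of each 'Out' one.
"spool": In ('oo' doubled). "latch": Out (no doubled letter). "thyme": Out (no doubled letter). "amber": Out (no doubled letter). "vessel": In ('ss' doubled).

In, Out, Out, Out, In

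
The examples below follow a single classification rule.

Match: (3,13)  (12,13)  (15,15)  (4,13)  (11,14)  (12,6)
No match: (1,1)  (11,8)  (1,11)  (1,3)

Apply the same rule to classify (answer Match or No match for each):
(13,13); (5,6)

A rule that fits every label: max ≥ 12 — true of each 'Match' example, false of each 'No match' one.
(13,13): Match (max 13). (5,6): No match (max 6).

Match, No match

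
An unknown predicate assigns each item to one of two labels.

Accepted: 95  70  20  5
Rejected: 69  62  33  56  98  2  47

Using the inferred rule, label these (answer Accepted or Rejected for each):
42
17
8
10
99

Rejected, Rejected, Rejected, Accepted, Rejected

One predicate separates the groups cleanly: multiple of 5.
42 → 42 = 5·8 + 2 → Rejected.
17 → 17 = 5·3 + 2 → Rejected.
8 → 8 = 5·1 + 3 → Rejected.
10 → 10 = 5·2 → Accepted.
99 → 99 = 5·19 + 4 → Rejected.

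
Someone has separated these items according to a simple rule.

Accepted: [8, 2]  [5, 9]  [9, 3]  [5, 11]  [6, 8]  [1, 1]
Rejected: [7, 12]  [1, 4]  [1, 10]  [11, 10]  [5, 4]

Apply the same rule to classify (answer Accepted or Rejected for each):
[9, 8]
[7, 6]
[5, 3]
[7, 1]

One predicate separates the groups cleanly: sum is even.
[9, 8] → 9+8 = 17 → Rejected.
[7, 6] → 7+6 = 13 → Rejected.
[5, 3] → 5+3 = 8 → Accepted.
[7, 1] → 7+1 = 8 → Accepted.

Rejected, Rejected, Accepted, Accepted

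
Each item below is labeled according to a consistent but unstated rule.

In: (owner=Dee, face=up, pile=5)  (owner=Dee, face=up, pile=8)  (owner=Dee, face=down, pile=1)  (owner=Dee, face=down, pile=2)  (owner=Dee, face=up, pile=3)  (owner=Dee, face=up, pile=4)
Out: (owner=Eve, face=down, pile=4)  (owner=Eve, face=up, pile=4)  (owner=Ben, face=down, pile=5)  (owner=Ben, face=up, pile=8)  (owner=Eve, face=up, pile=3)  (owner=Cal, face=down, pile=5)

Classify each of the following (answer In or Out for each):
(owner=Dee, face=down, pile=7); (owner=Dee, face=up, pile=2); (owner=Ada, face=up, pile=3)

In, In, Out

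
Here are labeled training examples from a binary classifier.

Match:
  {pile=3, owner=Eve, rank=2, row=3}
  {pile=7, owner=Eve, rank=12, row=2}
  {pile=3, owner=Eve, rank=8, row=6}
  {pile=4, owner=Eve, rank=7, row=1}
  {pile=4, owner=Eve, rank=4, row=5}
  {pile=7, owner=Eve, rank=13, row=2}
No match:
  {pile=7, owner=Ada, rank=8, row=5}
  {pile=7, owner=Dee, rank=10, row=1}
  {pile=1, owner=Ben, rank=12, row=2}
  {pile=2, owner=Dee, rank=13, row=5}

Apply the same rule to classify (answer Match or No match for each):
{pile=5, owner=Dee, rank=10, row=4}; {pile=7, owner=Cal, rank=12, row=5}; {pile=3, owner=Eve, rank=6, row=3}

No match, No match, Match

All 'Match' examples share one property — owner is Eve — and every 'No match' example lacks it.
{pile=5, owner=Dee, rank=10, row=4} — owner is Dee, hence No match. {pile=7, owner=Cal, rank=12, row=5} — owner is Cal, hence No match. {pile=3, owner=Eve, rank=6, row=3} — owner is Eve, hence Match.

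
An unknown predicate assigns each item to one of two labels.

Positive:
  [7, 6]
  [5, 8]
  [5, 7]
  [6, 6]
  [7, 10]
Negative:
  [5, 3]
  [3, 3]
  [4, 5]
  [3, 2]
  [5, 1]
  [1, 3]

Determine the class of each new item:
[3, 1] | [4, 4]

Negative, Negative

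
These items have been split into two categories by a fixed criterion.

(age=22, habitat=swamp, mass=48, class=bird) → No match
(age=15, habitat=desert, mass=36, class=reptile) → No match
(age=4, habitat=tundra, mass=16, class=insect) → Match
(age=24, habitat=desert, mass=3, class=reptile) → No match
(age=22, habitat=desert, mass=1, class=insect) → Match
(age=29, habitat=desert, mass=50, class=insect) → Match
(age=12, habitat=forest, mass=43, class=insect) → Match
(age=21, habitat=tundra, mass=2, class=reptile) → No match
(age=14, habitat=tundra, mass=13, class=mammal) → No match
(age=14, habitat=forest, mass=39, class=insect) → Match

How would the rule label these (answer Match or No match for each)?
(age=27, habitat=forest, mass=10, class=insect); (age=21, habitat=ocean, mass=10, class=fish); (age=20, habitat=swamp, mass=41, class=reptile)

Rule: class is insect. This holds for each 'Match' example and fails for each 'No match' one.
(age=27, habitat=forest, mass=10, class=insect): Match (class is insect). (age=21, habitat=ocean, mass=10, class=fish): No match (class is fish). (age=20, habitat=swamp, mass=41, class=reptile): No match (class is reptile).

Match, No match, No match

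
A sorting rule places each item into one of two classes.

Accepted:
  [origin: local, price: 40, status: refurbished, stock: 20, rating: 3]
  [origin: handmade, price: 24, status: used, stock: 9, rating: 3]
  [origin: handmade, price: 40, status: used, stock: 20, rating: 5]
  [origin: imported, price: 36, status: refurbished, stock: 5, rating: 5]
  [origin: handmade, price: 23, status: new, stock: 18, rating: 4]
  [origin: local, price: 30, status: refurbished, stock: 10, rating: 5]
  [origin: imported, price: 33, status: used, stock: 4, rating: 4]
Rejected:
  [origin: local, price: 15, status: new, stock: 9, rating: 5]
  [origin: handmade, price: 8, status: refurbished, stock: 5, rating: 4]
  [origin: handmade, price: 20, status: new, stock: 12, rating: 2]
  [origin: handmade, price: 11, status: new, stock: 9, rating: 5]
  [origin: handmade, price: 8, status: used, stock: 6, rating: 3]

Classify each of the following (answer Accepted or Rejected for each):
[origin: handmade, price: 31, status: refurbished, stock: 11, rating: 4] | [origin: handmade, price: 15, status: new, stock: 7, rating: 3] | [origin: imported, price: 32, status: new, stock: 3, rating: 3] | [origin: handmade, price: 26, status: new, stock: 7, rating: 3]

One predicate separates the groups cleanly: price ≥ 23.
[origin: handmade, price: 31, status: refurbished, stock: 11, rating: 4]: price = 31 — qualifies, so Accepted.
[origin: handmade, price: 15, status: new, stock: 7, rating: 3]: price = 15 — fails the rule, so Rejected.
[origin: imported, price: 32, status: new, stock: 3, rating: 3]: price = 32 — qualifies, so Accepted.
[origin: handmade, price: 26, status: new, stock: 7, rating: 3]: price = 26 — qualifies, so Accepted.

Accepted, Rejected, Accepted, Accepted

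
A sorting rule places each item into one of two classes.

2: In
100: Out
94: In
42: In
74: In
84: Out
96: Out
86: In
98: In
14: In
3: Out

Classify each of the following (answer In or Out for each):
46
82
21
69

In, In, Out, Out

One predicate separates the groups cleanly: ≡ 2 (mod 4).
46: In (46 mod 4 = 2). 82: In (82 mod 4 = 2). 21: Out (21 mod 4 = 1). 69: Out (69 mod 4 = 1).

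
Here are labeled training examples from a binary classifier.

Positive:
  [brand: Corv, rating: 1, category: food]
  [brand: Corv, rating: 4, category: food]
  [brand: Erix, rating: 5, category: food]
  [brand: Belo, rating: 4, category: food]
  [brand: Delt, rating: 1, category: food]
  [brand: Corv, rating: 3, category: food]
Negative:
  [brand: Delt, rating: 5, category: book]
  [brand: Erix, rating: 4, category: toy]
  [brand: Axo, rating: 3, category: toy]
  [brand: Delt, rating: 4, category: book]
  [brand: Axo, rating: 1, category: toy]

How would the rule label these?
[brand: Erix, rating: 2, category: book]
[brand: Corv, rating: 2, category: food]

The classifier is using: category is food.
[brand: Erix, rating: 2, category: book]: category is book — doesn't match, so Negative. [brand: Corv, rating: 2, category: food]: category is food — checks out, so Positive.

Negative, Positive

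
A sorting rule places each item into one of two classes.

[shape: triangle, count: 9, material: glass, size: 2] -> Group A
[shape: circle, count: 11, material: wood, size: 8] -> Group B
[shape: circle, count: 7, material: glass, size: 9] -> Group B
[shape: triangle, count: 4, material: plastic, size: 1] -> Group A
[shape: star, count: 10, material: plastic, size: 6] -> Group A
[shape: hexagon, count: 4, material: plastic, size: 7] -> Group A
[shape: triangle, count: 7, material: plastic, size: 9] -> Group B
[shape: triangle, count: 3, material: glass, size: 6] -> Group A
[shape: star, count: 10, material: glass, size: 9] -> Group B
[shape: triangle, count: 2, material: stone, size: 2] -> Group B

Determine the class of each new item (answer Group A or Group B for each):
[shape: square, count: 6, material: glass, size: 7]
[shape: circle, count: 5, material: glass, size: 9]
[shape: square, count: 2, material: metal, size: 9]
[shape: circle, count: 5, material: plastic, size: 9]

Group A, Group B, Group B, Group B

The simplest hypothesis consistent with all the labels is: count ≥ 3 AND size ≤ 7.
[shape: square, count: 6, material: glass, size: 7]: count = 6, size = 7 — fits, so Group A.
[shape: circle, count: 5, material: glass, size: 9]: count = 5, size = 9 — does not fit, so Group B.
[shape: square, count: 2, material: metal, size: 9]: count = 2, size = 9 — does not fit, so Group B.
[shape: circle, count: 5, material: plastic, size: 9]: count = 5, size = 9 — does not fit, so Group B.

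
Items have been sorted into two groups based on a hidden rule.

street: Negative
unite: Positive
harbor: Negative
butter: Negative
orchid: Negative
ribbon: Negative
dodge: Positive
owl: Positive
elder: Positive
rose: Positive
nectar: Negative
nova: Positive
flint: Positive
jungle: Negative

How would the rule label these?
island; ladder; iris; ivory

Negative, Negative, Positive, Positive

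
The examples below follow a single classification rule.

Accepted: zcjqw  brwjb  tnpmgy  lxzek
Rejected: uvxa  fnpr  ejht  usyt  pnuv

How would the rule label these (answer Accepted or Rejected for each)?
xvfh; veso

Rejected, Rejected

All 'Accepted' examples share one property — length ≥ 5 — and every 'Rejected' example lacks it.
Rejected: xvfh, since length 4.
Rejected: veso, since length 4.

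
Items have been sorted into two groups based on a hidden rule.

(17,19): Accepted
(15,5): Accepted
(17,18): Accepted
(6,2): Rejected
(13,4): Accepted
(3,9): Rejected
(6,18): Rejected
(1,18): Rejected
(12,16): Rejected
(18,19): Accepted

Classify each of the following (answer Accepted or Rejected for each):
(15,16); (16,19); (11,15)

The common property of the 'Accepted' items is: first ≥ 13. No 'Rejected' item has it.
Accepted: (15,16), since first 15. Accepted: (16,19), since first 16. Rejected: (11,15), since first 11.

Accepted, Accepted, Rejected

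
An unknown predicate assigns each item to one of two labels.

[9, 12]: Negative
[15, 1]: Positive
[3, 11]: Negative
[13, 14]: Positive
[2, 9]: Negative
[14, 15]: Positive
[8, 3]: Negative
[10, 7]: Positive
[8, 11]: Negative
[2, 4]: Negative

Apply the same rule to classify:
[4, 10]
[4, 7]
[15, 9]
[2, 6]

Negative, Negative, Positive, Negative

The pattern is that an item is 'Positive' exactly when: first ≥ 10.
[4, 10]: Negative (first 4). [4, 7]: Negative (first 4). [15, 9]: Positive (first 15). [2, 6]: Negative (first 2).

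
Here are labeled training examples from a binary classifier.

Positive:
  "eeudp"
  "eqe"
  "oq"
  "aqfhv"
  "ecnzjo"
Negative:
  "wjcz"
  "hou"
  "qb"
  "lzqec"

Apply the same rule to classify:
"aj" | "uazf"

Positive, Positive

Every 'Positive' example satisfies: starts with a vowel. None of the 'Negative' examples do.
"aj": starts with 'a', passes → Positive. "uazf": starts with 'u', passes → Positive.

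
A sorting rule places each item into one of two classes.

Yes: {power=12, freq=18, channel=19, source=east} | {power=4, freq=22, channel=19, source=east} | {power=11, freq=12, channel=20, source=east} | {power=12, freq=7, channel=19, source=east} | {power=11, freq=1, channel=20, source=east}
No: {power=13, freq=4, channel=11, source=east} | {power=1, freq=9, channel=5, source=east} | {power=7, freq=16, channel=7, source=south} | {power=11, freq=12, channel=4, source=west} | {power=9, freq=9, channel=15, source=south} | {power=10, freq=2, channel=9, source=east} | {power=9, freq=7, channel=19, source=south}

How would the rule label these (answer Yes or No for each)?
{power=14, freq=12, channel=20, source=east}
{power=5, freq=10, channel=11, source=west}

Yes, No

The simplest hypothesis consistent with all the labels is: source is east AND channel ≥ 15.
Yes: {power=14, freq=12, channel=20, source=east}, since source is east, channel = 20. No: {power=5, freq=10, channel=11, source=west}, since source is west, channel = 11.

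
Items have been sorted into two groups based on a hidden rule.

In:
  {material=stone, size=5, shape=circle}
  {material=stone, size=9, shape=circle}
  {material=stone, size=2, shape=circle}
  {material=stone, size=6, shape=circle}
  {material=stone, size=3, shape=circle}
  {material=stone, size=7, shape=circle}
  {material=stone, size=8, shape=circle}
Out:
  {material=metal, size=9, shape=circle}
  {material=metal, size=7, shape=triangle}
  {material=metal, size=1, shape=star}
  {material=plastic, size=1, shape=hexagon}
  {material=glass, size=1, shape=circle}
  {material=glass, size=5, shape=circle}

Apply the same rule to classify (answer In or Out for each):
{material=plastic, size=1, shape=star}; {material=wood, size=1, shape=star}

Rule: material is stone. This holds for each 'In' example and fails for each 'Out' one.
{material=plastic, size=1, shape=star} — material is plastic, hence Out.
{material=wood, size=1, shape=star} — material is wood, hence Out.

Out, Out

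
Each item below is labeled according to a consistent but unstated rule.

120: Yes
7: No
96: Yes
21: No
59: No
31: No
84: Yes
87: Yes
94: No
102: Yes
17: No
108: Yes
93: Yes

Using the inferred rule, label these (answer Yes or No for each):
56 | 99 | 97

No, Yes, No

All 'Yes' examples share one property — multiple of 3 AND at least 31 — and every 'No' example lacks it.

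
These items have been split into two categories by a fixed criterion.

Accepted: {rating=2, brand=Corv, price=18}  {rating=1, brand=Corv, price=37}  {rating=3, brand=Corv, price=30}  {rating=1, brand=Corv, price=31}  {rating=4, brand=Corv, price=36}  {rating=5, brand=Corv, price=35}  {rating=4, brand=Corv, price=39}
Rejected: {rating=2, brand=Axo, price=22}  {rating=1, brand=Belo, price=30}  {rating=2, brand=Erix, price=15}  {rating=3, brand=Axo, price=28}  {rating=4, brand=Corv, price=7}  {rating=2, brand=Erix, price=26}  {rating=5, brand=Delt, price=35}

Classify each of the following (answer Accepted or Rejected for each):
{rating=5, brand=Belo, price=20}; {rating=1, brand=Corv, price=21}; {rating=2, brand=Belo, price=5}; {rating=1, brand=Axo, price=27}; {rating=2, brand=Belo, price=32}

Every 'Accepted' example satisfies: brand is Corv AND price ≥ 15. None of the 'Rejected' examples do.
{rating=5, brand=Belo, price=20}: Rejected (brand is Belo, price = 20).
{rating=1, brand=Corv, price=21}: Accepted (brand is Corv, price = 21).
{rating=2, brand=Belo, price=5}: Rejected (brand is Belo, price = 5).
{rating=1, brand=Axo, price=27}: Rejected (brand is Axo, price = 27).
{rating=2, brand=Belo, price=32}: Rejected (brand is Belo, price = 32).

Rejected, Accepted, Rejected, Rejected, Rejected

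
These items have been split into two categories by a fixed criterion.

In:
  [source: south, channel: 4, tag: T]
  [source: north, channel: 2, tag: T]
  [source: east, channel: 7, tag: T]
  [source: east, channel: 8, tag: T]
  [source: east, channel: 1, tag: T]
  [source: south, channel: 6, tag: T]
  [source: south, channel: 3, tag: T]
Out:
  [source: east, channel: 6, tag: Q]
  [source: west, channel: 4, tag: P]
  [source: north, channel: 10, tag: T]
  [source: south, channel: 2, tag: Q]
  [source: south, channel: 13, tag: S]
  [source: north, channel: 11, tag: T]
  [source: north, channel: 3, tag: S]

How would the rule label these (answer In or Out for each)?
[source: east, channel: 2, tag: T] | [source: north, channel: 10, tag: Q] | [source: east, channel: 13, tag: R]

In, Out, Out

The rule appears to be: tag is T AND channel ≤ 8.
[source: east, channel: 2, tag: T] → tag is T, channel = 2 → In.
[source: north, channel: 10, tag: Q] → tag is Q, channel = 10 → Out.
[source: east, channel: 13, tag: R] → tag is R, channel = 13 → Out.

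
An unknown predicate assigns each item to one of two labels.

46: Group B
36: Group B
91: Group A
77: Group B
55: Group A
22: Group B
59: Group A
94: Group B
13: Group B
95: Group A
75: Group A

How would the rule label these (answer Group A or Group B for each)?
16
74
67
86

Group B, Group B, Group A, Group B

The simplest hypothesis consistent with all the labels is: ≡ 3 (mod 4).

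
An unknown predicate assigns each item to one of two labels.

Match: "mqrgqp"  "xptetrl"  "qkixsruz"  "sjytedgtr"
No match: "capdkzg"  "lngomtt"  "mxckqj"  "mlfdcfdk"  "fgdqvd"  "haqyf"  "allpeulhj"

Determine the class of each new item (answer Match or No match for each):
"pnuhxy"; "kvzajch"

The classifier is using: contains 'r'.
"pnuhxy" → no 'r' → No match.
"kvzajch" → no 'r' → No match.

No match, No match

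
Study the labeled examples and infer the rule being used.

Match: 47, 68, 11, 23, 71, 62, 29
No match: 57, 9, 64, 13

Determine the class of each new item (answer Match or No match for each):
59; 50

Rule: ≡ 2 (mod 3). This holds for each 'Match' example and fails for each 'No match' one.
59: 59 mod 3 = 2 — qualifies, so Match.
50: 50 mod 3 = 2 — qualifies, so Match.

Match, Match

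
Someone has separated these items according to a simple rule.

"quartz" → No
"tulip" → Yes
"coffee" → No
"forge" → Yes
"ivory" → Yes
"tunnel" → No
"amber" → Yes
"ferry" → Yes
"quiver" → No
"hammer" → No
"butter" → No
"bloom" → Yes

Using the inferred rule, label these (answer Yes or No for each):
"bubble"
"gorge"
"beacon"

The pattern is that an item is 'Yes' exactly when: odd length.
No: "bubble", since length 6. Yes: "gorge", since length 5. No: "beacon", since length 6.

No, Yes, No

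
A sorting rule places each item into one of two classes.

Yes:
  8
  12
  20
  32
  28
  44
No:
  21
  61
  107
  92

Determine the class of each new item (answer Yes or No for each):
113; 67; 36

One predicate separates the groups cleanly: even AND at most 44.

No, No, Yes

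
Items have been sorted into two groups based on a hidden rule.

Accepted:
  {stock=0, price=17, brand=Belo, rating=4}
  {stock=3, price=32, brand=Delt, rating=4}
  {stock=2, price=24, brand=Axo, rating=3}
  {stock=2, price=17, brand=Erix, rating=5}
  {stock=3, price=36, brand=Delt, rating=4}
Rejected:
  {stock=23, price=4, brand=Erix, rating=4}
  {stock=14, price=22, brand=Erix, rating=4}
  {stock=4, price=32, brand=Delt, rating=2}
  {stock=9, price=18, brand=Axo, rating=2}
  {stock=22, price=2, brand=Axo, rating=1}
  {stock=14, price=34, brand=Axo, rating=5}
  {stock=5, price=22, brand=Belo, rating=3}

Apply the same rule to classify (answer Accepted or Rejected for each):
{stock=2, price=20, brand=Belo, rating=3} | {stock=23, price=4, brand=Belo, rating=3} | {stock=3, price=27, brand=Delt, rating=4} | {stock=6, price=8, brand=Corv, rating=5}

Accepted, Rejected, Accepted, Rejected

'Accepted' ⟺ stock ≤ 3.
Accepted: {stock=2, price=20, brand=Belo, rating=3}, since stock = 2.
Rejected: {stock=23, price=4, brand=Belo, rating=3}, since stock = 23.
Accepted: {stock=3, price=27, brand=Delt, rating=4}, since stock = 3.
Rejected: {stock=6, price=8, brand=Corv, rating=5}, since stock = 6.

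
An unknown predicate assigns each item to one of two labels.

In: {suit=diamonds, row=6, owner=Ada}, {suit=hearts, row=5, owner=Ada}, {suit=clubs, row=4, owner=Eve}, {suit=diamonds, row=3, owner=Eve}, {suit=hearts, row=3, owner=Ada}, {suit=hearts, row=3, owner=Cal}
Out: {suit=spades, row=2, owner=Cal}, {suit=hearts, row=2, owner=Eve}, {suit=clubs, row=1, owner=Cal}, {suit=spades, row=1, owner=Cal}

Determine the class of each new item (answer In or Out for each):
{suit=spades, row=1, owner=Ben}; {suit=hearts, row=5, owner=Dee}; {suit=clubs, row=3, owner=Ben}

Out, In, In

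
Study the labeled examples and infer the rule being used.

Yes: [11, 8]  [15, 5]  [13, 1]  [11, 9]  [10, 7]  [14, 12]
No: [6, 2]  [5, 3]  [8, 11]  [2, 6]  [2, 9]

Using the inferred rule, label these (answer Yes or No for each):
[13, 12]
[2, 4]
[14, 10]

Yes, No, Yes

One predicate separates the groups cleanly: first ≥ 9.
[13, 12] → first 13 → Yes.
[2, 4] → first 2 → No.
[14, 10] → first 14 → Yes.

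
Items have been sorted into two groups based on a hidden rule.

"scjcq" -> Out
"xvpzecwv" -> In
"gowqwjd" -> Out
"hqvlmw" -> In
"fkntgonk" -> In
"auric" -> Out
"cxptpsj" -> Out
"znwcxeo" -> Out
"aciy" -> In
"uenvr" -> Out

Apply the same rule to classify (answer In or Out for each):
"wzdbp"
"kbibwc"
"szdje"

Out, In, Out

The pattern is that an item is 'In' exactly when: even length.
"wzdbp": Out (length 5). "kbibwc": In (length 6). "szdje": Out (length 5).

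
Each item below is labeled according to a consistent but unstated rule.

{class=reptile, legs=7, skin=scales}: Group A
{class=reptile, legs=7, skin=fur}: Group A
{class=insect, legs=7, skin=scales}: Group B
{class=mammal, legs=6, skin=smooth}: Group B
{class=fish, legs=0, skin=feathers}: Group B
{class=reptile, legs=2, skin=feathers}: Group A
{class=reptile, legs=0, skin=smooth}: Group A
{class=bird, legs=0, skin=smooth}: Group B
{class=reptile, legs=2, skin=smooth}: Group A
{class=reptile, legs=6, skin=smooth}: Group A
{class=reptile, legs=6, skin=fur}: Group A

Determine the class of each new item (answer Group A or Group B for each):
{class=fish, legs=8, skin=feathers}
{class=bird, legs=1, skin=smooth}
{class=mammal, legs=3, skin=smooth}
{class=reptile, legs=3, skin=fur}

Group B, Group B, Group B, Group A

The common property of the 'Group A' items is: class is reptile. No 'Group B' item has it.
{class=fish, legs=8, skin=feathers}: Group B (class is fish). {class=bird, legs=1, skin=smooth}: Group B (class is bird). {class=mammal, legs=3, skin=smooth}: Group B (class is mammal). {class=reptile, legs=3, skin=fur}: Group A (class is reptile).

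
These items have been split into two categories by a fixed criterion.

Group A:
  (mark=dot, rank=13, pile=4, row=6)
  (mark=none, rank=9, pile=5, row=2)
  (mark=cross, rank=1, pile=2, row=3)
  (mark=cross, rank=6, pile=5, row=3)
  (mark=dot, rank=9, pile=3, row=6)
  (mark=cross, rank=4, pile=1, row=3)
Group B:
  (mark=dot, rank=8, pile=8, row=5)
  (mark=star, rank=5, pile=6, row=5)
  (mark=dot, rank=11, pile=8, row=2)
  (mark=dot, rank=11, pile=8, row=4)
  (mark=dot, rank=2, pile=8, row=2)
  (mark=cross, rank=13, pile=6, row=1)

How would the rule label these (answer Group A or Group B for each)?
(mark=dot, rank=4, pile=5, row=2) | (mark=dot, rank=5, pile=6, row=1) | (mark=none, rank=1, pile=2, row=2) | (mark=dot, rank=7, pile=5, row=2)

Group A, Group B, Group A, Group A

A rule that fits every label: pile ≤ 5 — true of each 'Group A' example, false of each 'Group B' one.
Group A: (mark=dot, rank=4, pile=5, row=2), since pile = 5.
Group B: (mark=dot, rank=5, pile=6, row=1), since pile = 6.
Group A: (mark=none, rank=1, pile=2, row=2), since pile = 2.
Group A: (mark=dot, rank=7, pile=5, row=2), since pile = 5.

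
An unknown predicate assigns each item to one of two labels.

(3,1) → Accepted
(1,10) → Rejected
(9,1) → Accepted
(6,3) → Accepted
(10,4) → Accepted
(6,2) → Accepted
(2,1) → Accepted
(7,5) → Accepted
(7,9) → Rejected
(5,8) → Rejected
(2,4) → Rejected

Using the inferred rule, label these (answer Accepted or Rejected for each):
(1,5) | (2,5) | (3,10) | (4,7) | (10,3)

All 'Accepted' examples share one property — first > second — and every 'Rejected' example lacks it.

Rejected, Rejected, Rejected, Rejected, Accepted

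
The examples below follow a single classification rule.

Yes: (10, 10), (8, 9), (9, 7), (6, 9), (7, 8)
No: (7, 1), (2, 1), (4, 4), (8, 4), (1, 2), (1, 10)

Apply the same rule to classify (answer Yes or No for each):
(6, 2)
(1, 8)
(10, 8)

No, No, Yes

The common property of the 'Yes' items is: sum ≥ 15. No 'No' item has it.
No: (6, 2), since 6+2 = 8.
No: (1, 8), since 1+8 = 9.
Yes: (10, 8), since 10+8 = 18.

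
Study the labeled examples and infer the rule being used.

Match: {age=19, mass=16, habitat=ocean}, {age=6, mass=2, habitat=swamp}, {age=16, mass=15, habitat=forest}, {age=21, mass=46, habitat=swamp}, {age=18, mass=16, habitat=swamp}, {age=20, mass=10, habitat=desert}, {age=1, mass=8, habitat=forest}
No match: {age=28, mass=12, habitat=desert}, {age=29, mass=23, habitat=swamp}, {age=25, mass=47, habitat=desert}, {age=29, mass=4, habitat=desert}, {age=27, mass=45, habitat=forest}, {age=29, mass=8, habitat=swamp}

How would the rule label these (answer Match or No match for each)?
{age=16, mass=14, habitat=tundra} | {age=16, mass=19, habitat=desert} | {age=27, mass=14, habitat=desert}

One predicate separates the groups cleanly: age ≤ 21.

Match, Match, No match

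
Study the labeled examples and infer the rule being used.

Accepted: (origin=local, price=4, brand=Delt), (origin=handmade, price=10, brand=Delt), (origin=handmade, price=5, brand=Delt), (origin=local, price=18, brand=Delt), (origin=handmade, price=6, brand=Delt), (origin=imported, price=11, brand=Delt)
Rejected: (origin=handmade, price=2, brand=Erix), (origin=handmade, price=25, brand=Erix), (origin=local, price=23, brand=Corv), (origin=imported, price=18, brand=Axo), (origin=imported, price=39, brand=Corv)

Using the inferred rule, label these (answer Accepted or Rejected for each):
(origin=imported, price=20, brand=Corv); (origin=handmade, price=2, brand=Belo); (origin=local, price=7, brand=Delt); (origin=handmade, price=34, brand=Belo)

The pattern is that an item is 'Accepted' exactly when: brand is Delt.
(origin=imported, price=20, brand=Corv): brand is Corv, doesn't match → Rejected.
(origin=handmade, price=2, brand=Belo): brand is Belo, doesn't match → Rejected.
(origin=local, price=7, brand=Delt): brand is Delt, meets the rule → Accepted.
(origin=handmade, price=34, brand=Belo): brand is Belo, doesn't match → Rejected.

Rejected, Rejected, Accepted, Rejected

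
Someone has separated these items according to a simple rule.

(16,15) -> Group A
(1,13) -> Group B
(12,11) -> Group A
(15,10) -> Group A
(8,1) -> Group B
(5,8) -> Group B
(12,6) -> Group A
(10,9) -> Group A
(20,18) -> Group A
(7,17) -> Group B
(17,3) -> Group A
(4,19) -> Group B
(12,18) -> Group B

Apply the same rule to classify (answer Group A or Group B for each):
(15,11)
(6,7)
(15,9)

Group A, Group B, Group A

One predicate separates the groups cleanly: first > second AND sum ≥ 13.
Group A: (15,11), since 15 > 11, 15+11 = 26.
Group B: (6,7), since 6 < 7, 6+7 = 13.
Group A: (15,9), since 15 > 9, 15+9 = 24.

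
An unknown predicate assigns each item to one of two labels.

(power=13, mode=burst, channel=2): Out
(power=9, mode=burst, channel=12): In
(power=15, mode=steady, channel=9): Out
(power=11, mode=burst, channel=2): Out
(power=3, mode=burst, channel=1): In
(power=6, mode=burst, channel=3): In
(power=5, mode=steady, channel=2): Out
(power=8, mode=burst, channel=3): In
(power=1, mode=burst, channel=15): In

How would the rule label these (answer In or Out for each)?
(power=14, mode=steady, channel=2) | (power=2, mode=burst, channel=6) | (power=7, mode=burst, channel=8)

Out, In, In

The pattern is that an item is 'In' exactly when: mode is burst AND power ≤ 9.
(power=14, mode=steady, channel=2): mode is steady, power = 14 — fails this test, so Out.
(power=2, mode=burst, channel=6): mode is burst, power = 2 — passes, so In.
(power=7, mode=burst, channel=8): mode is burst, power = 7 — passes, so In.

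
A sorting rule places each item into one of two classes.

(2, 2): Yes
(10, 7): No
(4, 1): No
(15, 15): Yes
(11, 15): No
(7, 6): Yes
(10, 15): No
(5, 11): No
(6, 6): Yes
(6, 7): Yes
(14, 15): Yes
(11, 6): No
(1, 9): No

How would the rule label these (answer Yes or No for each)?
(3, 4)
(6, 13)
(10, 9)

The common property of the 'Yes' items is: |first − second| ≤ 1. No 'No' item has it.
(3, 4): |3−4| = 1 — meets the rule, so Yes.
(6, 13): |6−13| = 7 — does not fit, so No.
(10, 9): |10−9| = 1 — meets the rule, so Yes.

Yes, No, Yes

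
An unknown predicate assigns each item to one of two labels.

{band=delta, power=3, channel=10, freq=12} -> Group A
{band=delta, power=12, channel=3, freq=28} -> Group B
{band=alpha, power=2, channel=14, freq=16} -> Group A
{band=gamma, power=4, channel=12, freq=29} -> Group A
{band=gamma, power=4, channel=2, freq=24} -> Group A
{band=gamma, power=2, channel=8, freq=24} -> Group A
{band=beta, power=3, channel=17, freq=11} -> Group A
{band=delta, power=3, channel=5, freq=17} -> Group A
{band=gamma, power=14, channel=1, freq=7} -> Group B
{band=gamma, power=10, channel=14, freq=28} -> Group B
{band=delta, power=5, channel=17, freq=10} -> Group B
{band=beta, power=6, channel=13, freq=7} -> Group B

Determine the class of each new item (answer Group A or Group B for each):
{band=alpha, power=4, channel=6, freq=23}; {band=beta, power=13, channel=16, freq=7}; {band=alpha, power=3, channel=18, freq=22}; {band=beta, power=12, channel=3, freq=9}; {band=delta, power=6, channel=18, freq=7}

The common property of the 'Group A' items is: power ≤ 4. No 'Group B' item has it.
{band=alpha, power=4, channel=6, freq=23}: power = 4 — satisfies this, so Group A.
{band=beta, power=13, channel=16, freq=7}: power = 13 — doesn't qualify, so Group B.
{band=alpha, power=3, channel=18, freq=22}: power = 3 — satisfies this, so Group A.
{band=beta, power=12, channel=3, freq=9}: power = 12 — doesn't qualify, so Group B.
{band=delta, power=6, channel=18, freq=7}: power = 6 — doesn't qualify, so Group B.

Group A, Group B, Group A, Group B, Group B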